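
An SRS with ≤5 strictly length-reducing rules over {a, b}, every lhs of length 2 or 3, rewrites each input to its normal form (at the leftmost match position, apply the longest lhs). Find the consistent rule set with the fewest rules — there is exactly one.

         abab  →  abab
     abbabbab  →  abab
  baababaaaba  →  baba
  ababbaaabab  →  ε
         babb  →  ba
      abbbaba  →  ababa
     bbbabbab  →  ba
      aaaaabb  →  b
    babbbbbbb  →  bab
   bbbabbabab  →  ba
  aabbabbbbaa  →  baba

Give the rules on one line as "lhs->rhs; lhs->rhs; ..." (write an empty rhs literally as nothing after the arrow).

aa->b; baa->a; bb->; bba->b

  | abab
  | abbabbab => abbbab => abab
  | baababaaaba => ababaaaba => abaaaba => aaaba => baba
  | ababbaaabab => ababaabab => abaabab => aabab => bbab => bb => ε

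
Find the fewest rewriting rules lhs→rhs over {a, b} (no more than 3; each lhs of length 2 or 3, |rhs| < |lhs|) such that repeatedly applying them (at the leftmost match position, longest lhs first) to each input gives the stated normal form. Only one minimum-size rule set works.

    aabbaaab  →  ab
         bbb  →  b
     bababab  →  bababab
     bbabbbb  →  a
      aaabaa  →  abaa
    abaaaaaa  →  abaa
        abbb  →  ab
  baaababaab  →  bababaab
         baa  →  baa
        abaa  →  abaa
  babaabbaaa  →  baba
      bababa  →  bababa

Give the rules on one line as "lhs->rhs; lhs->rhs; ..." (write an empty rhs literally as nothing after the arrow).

  | aabbaaab => aaaaab => aaab => ab
  | bbb => b
  | bababab
  | bbabbbb => abbbb => abb => a

aaa->a; bb->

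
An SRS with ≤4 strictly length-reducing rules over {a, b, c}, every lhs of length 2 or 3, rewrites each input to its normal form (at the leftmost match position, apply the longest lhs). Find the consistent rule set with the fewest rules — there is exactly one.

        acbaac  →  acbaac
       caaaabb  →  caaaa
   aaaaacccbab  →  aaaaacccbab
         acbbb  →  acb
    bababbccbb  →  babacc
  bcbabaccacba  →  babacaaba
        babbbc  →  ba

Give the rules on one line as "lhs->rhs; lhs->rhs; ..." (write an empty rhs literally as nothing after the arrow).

bb->; bc->; cac->aa

  | acbaac
  | caaaabb => caaaa
  | aaaaacccbab
  | acbbb => acb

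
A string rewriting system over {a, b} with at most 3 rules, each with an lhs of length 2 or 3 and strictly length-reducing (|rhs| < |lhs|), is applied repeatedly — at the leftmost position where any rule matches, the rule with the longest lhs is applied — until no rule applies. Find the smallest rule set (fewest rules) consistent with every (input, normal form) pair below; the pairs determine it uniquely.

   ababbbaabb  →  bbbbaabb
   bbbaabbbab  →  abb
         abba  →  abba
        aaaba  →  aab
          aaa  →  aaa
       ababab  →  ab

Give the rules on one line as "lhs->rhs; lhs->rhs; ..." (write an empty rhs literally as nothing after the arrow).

  | ababbbaabb => bbbbaabb
  | bbbaabbbab => bbbaabbab => bbbaabab => bbbabb => bbabb => babb => abb
  | abba
  | aaaba => aab

aba->b; bab->ab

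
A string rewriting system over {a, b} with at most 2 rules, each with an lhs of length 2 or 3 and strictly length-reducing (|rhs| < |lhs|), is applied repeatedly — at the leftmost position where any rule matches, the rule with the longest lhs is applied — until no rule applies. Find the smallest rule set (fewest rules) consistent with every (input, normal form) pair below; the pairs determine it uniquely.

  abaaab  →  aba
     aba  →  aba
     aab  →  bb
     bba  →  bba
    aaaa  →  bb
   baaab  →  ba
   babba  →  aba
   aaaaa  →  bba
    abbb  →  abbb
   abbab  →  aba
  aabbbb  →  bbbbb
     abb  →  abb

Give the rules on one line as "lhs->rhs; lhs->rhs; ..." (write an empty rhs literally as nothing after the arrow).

  | abaaab => abbab => aba
  | aba
  | aab => bb
  | bba

aa->b; bab->a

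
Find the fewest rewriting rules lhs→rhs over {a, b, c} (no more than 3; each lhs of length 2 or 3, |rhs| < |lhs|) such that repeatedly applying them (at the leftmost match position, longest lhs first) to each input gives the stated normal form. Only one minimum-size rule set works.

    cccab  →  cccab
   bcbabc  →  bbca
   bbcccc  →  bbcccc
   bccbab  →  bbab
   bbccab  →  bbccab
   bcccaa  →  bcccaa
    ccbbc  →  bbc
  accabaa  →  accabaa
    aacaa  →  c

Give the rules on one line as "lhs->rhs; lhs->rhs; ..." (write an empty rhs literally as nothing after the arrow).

abc->ca; aca->c; cb->b

  | cccab
  | bcbabc => bbabc => bbca
  | bbcccc
  | bccbab => bcbab => bbab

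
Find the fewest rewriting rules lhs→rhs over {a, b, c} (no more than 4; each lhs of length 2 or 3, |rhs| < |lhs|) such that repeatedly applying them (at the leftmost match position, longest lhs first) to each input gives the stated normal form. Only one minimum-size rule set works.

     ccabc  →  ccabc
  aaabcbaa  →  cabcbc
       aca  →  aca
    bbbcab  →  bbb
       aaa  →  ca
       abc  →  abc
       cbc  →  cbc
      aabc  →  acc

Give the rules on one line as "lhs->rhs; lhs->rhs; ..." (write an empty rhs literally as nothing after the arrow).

  | ccabc
  | aaabcbaa => cabcbaa => cabcbc
  | aca
  | bbbcab => bbb

aa->c; aab->ac; bca->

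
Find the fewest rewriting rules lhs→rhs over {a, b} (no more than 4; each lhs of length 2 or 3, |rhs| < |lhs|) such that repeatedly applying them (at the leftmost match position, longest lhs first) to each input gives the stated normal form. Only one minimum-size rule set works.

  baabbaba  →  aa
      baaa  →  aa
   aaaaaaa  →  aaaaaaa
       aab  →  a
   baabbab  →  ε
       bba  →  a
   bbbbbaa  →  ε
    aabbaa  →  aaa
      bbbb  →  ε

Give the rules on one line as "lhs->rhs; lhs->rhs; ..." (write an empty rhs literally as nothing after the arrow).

  | baabbaba => abbbaba => bbaba => aba => aa
  | baaa => aba => aa
  | aaaaaaa
  | aab => a

ab->; aba->aa; baa->ab; bb->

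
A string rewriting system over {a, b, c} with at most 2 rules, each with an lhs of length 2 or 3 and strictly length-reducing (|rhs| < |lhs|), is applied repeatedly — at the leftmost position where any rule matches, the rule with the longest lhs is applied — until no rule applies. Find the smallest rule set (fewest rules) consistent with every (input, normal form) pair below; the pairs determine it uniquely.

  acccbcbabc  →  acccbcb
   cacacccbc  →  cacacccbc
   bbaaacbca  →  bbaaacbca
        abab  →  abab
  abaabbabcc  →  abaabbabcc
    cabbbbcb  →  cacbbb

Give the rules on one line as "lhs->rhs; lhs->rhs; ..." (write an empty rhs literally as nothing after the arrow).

  | acccbcbabc => acccbbbc => acccbcb
  | cacacccbc
  | bbaaacbca
  | abab

bbc->cb; cba->b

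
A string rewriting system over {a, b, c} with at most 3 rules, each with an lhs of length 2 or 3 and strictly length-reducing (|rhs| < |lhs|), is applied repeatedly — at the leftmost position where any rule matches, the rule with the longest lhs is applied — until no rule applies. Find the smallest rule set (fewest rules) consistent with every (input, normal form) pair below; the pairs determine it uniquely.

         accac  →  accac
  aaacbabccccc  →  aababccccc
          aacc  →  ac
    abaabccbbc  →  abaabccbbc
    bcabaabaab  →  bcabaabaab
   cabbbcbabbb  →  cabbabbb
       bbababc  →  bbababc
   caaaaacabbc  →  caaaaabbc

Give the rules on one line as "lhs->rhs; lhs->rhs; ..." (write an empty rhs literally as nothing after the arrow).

aac->a; bcb->

  | accac
  | aaacbabccccc => aababccccc
  | aacc => ac
  | abaabccbbc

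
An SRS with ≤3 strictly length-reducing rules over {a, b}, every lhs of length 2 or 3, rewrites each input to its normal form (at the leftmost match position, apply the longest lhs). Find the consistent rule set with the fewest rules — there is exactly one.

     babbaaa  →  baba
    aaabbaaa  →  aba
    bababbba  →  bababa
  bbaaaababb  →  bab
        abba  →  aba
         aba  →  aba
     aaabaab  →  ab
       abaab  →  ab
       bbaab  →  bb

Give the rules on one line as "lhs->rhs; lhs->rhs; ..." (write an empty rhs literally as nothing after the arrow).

  | babbaaa => babaaa => baba
  | aaabbaaa => abbaaa => abaaa => aba
  | bababbba => bababba => bababa
  | bbaaaababb => baaaababb => baababb => bbabb => babb => bab

aa->; abb->ab; bba->ba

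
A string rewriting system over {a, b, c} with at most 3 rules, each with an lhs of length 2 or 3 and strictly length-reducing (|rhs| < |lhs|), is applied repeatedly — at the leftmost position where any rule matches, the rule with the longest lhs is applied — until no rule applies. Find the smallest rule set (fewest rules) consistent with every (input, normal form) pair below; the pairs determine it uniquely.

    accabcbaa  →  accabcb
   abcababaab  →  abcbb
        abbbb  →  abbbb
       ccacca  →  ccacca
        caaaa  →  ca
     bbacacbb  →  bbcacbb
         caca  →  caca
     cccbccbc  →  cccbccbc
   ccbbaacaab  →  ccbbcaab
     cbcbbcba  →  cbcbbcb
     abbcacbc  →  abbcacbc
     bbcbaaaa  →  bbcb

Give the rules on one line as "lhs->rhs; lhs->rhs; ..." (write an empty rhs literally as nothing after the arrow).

aaa->; aba->; ba->b

  | accabcbaa => accabcba => accabcb
  | abcababaab => abcbaab => abcbab => abcbb
  | abbbb
  | ccacca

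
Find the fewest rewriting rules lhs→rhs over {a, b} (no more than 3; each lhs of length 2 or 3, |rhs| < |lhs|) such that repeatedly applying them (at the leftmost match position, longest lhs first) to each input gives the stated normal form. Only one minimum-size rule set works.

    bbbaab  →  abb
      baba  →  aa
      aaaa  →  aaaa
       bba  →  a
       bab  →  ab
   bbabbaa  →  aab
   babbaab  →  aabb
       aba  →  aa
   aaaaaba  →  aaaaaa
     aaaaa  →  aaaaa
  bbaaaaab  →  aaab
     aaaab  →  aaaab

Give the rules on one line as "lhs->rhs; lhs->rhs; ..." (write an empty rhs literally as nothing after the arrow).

  | bbbaab => bbabb => babb => abb
  | baba => aba => aa
  | aaaa
  | bba => ba => a

ba->a; baa->ab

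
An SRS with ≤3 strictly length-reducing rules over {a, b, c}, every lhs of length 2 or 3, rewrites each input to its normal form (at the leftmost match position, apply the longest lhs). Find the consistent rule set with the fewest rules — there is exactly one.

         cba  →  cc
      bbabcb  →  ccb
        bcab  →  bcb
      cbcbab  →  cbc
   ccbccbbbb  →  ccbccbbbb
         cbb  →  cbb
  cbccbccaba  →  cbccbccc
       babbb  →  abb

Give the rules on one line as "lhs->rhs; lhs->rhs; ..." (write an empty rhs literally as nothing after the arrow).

ba->c; bab->a; ca->c

  | cba => cc
  | bbabcb => bacb => ccb
  | bcab => bcb
  | cbcbab => cbca => cbc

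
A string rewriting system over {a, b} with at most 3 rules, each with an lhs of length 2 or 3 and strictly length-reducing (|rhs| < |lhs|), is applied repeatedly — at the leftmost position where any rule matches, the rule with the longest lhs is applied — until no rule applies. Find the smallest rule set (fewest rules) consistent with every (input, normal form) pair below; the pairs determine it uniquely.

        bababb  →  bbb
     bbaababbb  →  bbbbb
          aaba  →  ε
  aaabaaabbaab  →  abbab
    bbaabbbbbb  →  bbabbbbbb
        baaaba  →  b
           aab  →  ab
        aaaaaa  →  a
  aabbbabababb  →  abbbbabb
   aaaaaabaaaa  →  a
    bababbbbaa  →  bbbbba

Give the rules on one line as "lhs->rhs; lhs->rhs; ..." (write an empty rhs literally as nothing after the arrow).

  | bababb => bbb
  | bbaababbb => bbababbb => bbbbb
  | aaba => aba => ε
  | aaabaaabbaab => aabaaabbaab => abaaabbaab => aabbaab => abbaab => abbab

aa->a; aba->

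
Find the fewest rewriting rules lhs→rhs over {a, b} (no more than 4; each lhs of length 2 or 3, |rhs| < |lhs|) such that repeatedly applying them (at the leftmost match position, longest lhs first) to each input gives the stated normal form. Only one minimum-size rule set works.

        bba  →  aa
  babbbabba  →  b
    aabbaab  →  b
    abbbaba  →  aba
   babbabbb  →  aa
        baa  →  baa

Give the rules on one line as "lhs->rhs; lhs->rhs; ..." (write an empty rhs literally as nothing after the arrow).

aaa->; aab->; bb->a

  | bba => aa
  | babbbabba => baababba => babba => baaa => b
  | aabbaab => baab => b
  | abbbaba => aababa => aba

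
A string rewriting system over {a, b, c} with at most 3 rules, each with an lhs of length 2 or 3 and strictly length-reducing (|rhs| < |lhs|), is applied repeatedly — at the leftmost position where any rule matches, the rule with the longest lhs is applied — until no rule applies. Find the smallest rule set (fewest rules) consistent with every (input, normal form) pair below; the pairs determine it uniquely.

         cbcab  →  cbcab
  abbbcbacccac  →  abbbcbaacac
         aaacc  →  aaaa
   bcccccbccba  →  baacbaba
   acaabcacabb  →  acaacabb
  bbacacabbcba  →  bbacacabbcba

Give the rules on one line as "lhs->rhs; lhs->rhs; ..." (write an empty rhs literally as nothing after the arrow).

  | cbcab
  | abbbcbacccac => abbbcbaacac
  | aaacc => aaaa
  | bcccccbccba => bacccbccba => baacbccba => baacbaba

abc->; cc->a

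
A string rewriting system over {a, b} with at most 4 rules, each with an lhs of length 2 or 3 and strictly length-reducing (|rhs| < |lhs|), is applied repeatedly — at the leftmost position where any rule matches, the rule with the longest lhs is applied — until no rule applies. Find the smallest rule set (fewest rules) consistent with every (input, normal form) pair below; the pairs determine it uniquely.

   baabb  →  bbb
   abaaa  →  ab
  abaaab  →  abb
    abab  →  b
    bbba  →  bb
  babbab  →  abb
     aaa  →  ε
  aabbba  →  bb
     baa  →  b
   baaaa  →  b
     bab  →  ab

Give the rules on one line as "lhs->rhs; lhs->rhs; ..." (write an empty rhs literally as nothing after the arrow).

aa->; aaa->aa; bab->ab; bba->b

  | baabb => bbb
  | abaaa => abaa => ab
  | abaaab => abaab => abb
  | abab => aab => b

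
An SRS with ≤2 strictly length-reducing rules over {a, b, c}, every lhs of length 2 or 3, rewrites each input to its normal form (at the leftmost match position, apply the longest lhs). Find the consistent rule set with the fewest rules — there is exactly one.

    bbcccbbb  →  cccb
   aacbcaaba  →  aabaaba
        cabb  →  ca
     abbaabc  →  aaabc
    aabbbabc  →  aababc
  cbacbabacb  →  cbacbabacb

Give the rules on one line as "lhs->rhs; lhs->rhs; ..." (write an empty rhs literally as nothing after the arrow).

  | bbcccbbb => cccbbb => cccb
  | aacbcaaba => aabaaba
  | cabb => ca
  | abbaabc => aaabc

bb->; cbc->b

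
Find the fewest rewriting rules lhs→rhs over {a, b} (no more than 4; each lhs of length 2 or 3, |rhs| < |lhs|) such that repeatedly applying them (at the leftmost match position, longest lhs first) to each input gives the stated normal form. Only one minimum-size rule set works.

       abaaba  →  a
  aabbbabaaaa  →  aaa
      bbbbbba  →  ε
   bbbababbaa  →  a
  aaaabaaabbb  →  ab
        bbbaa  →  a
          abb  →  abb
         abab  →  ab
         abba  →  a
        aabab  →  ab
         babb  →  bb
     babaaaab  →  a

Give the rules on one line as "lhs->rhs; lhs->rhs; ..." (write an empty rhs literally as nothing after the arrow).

  | abaaba => aaba => a
  | aabbbabaaaa => bbabaaaa => babaaaa => baaaa => aaa
  | bbbbbba => bbbbba => bbbba => bbba => bba => ba => ε
  | bbbababbaa => bbababbaa => bababbaa => babbaa => bbaa => baa => a

aab->; ba->; bba->ba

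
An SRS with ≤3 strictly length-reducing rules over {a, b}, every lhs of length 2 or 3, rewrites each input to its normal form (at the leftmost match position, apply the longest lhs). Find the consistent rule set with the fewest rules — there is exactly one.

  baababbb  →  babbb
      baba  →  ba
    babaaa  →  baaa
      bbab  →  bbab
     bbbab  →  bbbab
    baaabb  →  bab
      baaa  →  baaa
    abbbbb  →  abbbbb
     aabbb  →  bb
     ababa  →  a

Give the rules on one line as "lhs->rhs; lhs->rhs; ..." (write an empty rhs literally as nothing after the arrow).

aab->; aba->a

  | baababbb => babbb
  | baba => ba
  | babaaa => baaa
  | bbab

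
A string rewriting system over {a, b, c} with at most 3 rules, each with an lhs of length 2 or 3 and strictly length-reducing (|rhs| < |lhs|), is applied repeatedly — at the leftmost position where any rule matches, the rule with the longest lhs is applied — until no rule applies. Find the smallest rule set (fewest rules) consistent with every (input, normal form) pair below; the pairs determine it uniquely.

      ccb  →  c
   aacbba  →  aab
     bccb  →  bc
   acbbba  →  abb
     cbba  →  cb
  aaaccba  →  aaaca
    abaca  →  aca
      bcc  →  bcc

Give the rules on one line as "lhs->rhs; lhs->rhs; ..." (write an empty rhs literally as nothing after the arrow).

  | ccb => c
  | aacbba => aabba => aab
  | bccb => bc
  | acbbba => abbba => abb

acb->ab; ba->; ccb->c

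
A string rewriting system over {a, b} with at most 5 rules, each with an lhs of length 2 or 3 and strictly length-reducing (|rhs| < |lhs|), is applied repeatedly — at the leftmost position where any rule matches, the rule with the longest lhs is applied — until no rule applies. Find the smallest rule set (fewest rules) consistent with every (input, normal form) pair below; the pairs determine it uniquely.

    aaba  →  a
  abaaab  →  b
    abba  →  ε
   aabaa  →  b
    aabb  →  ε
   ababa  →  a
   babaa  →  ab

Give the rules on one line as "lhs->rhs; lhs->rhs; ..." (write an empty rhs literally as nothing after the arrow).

  | aaba => ba => a
  | abaaab => abab => aab => b
  | abba => aa => ε
  | aabaa => baa => b

aa->; ba->a; baa->b; bb->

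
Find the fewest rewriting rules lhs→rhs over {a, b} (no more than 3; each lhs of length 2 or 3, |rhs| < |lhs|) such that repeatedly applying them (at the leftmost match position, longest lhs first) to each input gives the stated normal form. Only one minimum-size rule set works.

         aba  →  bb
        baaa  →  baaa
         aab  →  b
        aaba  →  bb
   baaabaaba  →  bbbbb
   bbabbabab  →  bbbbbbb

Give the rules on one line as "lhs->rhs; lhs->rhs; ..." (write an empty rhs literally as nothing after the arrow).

  | aba => bb
  | baaa
  | aab => ab => b
  | aaba => abb => bb

ab->b; aba->bb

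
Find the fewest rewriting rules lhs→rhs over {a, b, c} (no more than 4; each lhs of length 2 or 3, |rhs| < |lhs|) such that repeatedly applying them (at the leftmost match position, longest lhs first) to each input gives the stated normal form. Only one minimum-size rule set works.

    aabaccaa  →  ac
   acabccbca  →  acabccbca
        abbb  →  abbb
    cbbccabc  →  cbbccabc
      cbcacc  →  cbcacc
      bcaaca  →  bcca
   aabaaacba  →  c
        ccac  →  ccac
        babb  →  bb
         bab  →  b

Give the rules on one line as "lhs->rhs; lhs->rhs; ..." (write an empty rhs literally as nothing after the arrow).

  | aabaccaa => baccaa => acaa => ac
  | acabccbca
  | abbb
  | cbbccabc

aa->; ba->; bac->a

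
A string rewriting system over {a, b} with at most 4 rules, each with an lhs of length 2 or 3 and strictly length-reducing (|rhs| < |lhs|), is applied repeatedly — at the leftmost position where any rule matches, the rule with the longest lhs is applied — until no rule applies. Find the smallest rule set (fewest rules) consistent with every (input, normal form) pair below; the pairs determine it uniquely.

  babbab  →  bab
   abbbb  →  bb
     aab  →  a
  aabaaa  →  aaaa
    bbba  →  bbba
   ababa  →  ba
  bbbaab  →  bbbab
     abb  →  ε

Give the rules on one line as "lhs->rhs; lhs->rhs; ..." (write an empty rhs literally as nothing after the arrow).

  | babbab => bab
  | abbbb => bb
  | aab => a
  | aabaaa => aaaa

aab->a; aba->; abb->; baa->ba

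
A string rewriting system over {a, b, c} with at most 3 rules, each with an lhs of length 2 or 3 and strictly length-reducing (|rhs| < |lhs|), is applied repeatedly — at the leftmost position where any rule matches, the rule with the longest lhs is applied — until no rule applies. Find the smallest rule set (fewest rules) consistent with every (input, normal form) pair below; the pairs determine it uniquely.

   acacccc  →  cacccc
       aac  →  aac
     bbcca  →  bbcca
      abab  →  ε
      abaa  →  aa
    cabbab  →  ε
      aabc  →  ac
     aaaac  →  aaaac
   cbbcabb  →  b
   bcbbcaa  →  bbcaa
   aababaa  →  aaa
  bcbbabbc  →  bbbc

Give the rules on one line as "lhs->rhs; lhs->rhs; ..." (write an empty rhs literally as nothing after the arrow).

  | acacccc => cacccc
  | aac
  | bbcca
  | abab => ab => ε

ab->; aca->ca; cb->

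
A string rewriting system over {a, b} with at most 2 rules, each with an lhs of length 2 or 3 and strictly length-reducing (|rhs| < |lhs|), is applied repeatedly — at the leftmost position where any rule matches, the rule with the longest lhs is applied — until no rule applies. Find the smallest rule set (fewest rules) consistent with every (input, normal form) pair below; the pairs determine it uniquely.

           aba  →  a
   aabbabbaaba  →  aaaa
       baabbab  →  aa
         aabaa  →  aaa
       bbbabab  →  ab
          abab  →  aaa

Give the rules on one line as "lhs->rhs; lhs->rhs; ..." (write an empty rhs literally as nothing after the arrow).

  | aba => a
  | aabbabbaaba => aabaabaaba => aaabaaba => aaaaba => aaaa
  | baabbab => abbab => abaa => aa
  | aabaa => aaa

ba->; bab->aa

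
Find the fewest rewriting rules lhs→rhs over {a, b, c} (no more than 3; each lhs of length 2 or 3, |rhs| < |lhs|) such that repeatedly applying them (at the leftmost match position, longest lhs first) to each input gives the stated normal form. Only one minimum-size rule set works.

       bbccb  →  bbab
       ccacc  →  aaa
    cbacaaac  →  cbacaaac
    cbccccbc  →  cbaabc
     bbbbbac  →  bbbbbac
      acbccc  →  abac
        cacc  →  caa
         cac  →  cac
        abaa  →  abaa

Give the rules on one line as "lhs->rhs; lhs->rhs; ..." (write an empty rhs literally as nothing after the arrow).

acb->ab; cc->a

  | bbccb => bbab
  | ccacc => aacc => aaa
  | cbacaaac
  | cbccccbc => cbaccbc => cbaabc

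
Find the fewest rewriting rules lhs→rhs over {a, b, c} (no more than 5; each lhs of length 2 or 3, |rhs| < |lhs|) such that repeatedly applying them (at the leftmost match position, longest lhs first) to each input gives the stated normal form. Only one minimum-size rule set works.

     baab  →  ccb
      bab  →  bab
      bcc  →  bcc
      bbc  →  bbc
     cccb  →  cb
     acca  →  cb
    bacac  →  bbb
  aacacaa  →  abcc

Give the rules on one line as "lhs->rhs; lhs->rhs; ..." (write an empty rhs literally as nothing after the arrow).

ac->b; baa->cc; bca->cb; ccc->c

  | baab => ccb
  | bab
  | bcc
  | bbc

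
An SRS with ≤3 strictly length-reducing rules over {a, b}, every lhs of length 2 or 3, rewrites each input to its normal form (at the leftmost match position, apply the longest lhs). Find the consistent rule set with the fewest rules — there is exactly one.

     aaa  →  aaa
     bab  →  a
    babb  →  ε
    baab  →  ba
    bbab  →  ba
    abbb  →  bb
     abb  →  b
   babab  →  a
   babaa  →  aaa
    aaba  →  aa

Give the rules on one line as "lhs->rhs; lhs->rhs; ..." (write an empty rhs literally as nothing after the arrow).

  | aaa
  | bab => a
  | babb => ab => ε
  | baab => ba

ab->; bab->a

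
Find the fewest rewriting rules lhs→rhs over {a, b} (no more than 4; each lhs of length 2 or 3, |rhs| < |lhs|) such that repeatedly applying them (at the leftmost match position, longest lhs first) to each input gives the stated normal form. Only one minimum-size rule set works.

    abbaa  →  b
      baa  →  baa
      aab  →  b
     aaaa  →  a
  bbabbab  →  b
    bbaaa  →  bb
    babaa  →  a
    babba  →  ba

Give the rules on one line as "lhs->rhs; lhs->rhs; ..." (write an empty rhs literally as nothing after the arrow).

  | abbaa => baaa => b
  | baa
  | aab => ab => b
  | aaaa => a

aaa->; ab->b; abb->ba; bab->aa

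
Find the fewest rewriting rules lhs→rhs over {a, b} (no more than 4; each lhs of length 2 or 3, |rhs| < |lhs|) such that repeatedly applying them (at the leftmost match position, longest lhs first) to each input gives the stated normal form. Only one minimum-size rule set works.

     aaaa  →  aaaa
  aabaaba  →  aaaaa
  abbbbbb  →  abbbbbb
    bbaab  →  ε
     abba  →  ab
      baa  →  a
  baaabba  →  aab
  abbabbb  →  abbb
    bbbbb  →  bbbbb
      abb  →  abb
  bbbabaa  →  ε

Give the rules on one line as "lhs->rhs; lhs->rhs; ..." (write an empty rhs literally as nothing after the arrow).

  | aaaa
  | aabaaba => aaaaba => aaaaa
  | abbbbbb
  | bbaab => bab => ε

aba->aa; ba->; bab->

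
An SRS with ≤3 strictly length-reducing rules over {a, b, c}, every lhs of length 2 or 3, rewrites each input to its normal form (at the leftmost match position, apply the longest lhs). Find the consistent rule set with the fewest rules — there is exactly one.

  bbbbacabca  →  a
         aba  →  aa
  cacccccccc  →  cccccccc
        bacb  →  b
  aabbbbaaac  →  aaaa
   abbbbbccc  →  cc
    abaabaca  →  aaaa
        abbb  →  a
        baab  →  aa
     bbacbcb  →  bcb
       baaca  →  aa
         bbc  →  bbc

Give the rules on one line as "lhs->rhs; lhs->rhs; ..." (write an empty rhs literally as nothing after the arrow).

  | bbbbacabca => bbbacabca => bbacabca => bacabca => acabca => abca => aca => a
  | aba => aa
  | cacccccccc => cccccccc
  | bacb => acb => b

ab->a; ac->; ba->a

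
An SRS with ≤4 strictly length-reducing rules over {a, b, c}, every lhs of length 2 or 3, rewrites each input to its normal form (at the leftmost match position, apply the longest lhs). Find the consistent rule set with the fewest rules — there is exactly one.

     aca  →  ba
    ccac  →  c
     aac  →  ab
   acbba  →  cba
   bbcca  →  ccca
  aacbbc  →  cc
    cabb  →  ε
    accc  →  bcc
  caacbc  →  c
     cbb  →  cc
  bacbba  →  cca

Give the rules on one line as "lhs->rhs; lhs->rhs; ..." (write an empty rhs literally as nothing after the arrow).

ac->b; bb->c; cac->

  | aca => ba
  | ccac => c
  | aac => ab
  | acbba => bbba => cba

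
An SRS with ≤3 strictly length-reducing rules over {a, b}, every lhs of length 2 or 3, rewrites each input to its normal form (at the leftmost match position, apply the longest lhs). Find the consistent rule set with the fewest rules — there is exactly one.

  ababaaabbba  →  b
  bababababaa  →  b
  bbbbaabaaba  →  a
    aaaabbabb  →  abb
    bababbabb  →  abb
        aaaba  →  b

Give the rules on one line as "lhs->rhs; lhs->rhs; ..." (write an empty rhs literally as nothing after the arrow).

  | ababaaabbba => aabaaabbba => bbaaabbba => baaabbba => aaabbba => babbba => abbba => abba => aba => aa => b
  | bababababaa => ababababaa => aabababaa => bbababaa => bababaa => ababaa => aabaa => bbaa => baa => aa => b
  | bbbbaabaaba => bbbaabaaba => bbaabaaba => baabaaba => aabaaba => bbaaba => baaba => aaba => bba => ba => a
  | aaaabbabb => baabbabb => aabbabb => bbbabb => bbabb => babb => abb

aa->b; ba->a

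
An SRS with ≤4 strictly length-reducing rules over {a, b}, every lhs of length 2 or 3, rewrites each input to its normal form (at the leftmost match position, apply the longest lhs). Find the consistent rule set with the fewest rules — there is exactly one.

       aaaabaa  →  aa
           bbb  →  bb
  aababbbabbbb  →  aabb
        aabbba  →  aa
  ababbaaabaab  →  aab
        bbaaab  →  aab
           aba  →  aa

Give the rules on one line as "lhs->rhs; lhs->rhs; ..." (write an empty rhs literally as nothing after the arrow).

  | aaaabaa => aaabaa => aabaa => aaaa => aaa => aa
  | bbb => bb
  | aababbbabbbb => aaabbbabbbb => aabbbabbbb => aabbabbbb => aababbbb => aaabbbb => aabbbb => aabbb => aabb
  | aabbba => aabba => aaba => aaa => aa

aaa->aa; ba->a; bbb->bb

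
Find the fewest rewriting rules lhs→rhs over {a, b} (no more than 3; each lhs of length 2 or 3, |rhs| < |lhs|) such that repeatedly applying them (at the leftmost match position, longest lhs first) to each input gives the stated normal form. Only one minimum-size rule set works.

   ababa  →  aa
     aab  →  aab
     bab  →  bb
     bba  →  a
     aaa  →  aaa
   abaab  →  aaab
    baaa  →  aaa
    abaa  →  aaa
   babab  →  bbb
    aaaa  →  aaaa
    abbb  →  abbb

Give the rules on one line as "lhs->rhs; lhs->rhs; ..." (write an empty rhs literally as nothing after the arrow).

  | ababa => abba => aba => aa
  | aab
  | bab => bb
  | bba => ba => a

ba->a; bab->bb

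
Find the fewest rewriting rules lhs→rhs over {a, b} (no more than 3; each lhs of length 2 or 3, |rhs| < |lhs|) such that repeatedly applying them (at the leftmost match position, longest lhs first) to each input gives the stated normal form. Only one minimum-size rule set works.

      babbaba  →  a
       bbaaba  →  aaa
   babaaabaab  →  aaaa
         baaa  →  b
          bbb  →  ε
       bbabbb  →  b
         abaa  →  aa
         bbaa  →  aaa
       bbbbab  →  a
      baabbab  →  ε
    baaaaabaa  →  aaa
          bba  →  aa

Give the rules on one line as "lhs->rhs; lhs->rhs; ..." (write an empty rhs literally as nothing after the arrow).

  | babbaba => bbbaba => ababa => aba => a
  | bbaaba => aaaba => aaa
  | babaaabaab => bbaaabaab => aaaabaab => aaaaab => aaaa
  | baaa => baa => ba => b

ab->; ba->b; bb->a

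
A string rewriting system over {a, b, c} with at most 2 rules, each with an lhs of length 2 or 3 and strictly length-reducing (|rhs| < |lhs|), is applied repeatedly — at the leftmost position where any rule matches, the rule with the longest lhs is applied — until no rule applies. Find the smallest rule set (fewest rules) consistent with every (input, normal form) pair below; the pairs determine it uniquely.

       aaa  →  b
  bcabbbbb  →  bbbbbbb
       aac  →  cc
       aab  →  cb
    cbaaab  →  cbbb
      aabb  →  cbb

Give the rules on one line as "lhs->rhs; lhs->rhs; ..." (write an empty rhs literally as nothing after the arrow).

aa->c; ca->b

  | aaa => ca => b
  | bcabbbbb => bbbbbbb
  | aac => cc
  | aab => cb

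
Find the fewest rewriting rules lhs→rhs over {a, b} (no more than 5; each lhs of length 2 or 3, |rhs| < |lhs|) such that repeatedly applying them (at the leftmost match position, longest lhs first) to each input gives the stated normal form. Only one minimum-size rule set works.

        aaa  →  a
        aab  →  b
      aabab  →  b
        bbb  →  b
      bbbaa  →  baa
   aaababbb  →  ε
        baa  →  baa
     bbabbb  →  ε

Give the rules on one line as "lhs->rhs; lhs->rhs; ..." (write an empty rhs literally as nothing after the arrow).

aaa->a; aab->b; ab->; bb->

  | aaa => a
  | aab => b
  | aabab => bab => b
  | bbb => b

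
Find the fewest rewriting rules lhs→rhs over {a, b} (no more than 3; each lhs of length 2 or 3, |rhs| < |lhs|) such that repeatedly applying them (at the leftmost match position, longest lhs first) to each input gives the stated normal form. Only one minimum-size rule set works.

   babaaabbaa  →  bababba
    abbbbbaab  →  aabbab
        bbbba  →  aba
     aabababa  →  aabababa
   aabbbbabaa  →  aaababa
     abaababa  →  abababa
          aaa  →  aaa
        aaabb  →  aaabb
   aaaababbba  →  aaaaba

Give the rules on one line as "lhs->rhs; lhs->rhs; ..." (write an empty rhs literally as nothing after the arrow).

baa->ba; bbb->a

  | babaaabbaa => babaabbaa => bababbaa => bababba
  | abbbbbaab => aabbaab => aabbab
  | bbbba => aba
  | aabababa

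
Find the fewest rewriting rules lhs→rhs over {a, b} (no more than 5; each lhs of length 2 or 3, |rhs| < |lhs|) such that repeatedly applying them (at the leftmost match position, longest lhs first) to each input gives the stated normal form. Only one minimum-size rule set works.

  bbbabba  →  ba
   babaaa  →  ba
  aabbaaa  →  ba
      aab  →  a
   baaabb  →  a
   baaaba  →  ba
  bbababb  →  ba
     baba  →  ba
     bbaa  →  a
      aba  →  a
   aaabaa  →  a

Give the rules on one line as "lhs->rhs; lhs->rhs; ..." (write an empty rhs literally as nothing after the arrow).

  | bbbabba => ababba => aabba => abba => baa => ba
  | babaaa => baaaa => baaa => baa => ba
  | aabbaaa => abbaaa => baaaa => baaa => baa => ba
  | aab => ab => a

aa->a; ab->a; abb->ba; bb->a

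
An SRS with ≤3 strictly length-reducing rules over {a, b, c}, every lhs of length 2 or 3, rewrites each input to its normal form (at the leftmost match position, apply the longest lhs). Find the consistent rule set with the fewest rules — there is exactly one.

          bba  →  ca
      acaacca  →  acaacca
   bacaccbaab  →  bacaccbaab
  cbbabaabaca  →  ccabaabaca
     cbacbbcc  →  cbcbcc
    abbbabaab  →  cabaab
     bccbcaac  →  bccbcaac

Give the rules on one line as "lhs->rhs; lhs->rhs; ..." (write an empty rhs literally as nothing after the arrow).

acb->c; bb->c

  | bba => ca
  | acaacca
  | bacaccbaab
  | cbbabaabaca => ccabaabaca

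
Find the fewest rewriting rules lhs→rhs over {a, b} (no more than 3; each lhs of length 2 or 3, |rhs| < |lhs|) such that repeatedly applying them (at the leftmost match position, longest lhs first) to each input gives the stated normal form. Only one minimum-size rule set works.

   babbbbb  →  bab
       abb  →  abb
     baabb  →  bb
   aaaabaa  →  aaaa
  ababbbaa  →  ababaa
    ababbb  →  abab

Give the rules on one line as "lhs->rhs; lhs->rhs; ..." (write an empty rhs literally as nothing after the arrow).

aab->; bbb->b

  | babbbbb => babbb => bab
  | abb
  | baabb => bb
  | aaaabaa => aaaa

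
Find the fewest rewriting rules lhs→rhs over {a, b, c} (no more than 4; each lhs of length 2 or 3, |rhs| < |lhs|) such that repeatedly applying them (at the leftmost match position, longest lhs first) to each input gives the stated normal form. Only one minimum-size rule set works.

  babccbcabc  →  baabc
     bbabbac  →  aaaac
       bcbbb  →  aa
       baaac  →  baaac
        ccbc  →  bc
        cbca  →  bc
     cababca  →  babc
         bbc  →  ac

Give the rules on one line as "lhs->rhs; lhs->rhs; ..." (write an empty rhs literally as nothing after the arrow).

  | babccbcabc => babcbcabc => babbcabc => baacabc => baacbc => baabc
  | bbabbac => aabbac => aaaac
  | bcbbb => bbbb => abb => aa
  | baaac

bb->a; ca->c; cb->b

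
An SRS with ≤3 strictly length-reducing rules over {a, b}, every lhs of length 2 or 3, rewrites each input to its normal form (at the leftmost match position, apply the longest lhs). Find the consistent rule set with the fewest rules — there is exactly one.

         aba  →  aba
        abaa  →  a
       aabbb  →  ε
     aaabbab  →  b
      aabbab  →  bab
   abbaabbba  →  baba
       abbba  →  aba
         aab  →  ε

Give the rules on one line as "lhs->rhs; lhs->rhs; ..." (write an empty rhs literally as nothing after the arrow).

  | aba
  | abaa => abb => a
  | aabbb => bbbb => bb => ε
  | aaabbab => babbab => baab => bbb => b

aa->b; bb->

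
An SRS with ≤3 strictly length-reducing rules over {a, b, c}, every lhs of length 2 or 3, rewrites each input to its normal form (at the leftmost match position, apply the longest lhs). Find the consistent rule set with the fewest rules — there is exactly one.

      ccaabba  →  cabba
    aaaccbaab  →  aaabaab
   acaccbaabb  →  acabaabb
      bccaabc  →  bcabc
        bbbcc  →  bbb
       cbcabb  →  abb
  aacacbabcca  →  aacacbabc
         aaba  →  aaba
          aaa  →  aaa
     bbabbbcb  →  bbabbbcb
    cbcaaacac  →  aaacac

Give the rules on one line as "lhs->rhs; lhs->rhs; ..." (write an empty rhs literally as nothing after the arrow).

  | ccaabba => cabba
  | aaaccbaab => aaabaab
  | acaccbaabb => acabaabb
  | bccaabc => bcabc

cbc->; cc->; cca->c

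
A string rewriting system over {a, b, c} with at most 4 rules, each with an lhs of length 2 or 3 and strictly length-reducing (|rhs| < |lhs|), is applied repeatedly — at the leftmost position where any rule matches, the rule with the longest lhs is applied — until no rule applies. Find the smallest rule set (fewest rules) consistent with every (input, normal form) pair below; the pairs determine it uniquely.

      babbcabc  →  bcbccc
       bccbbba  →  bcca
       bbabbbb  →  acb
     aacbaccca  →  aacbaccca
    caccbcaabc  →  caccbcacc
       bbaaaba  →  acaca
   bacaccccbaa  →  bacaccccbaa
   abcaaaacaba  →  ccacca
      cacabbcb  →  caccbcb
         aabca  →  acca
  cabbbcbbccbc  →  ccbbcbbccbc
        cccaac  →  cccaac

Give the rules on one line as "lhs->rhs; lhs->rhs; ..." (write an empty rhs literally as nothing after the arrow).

  | babbcabc => bcbcabc => bcbccc
  | bccbbba => bcca
  | bbabbbb => acbbbb => acb
  | aacbaccca

aaa->; ab->c; bba->ac; bbb->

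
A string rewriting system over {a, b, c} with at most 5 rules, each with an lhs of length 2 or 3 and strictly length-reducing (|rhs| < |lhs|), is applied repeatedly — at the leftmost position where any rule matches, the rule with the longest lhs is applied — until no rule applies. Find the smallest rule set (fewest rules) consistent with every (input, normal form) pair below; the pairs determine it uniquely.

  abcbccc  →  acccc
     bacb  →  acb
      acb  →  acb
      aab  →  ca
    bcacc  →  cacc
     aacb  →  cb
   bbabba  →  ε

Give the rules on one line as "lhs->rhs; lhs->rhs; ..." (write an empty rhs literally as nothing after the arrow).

  | abcbccc => acbccc => acccc
  | bacb => acb
  | acb
  | aab => ca

aa->; aab->ca; ba->a; bc->c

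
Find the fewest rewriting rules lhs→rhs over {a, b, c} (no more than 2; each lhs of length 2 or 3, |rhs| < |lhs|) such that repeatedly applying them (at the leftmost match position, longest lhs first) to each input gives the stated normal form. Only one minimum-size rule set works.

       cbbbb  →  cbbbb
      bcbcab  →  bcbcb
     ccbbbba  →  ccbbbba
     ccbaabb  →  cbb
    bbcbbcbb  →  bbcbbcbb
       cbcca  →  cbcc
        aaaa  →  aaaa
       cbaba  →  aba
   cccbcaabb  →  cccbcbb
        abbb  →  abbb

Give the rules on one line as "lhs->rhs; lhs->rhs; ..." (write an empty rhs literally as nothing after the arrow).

  | cbbbb
  | bcbcab => bcbcb
  | ccbbbba
  | ccbaabb => caabb => cabb => cbb

ca->c; cba->a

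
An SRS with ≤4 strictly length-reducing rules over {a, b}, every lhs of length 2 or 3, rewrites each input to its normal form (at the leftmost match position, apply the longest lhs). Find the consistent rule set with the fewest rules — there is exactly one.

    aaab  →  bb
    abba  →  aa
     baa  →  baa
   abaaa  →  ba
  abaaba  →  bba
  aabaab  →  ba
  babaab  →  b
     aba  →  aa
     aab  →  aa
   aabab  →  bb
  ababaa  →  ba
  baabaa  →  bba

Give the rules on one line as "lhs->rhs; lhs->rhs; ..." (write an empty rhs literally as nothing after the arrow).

aaa->b; ab->a; bbb->b

  | aaab => bb
  | abba => aba => aa
  | baa
  | abaaa => aaaa => ba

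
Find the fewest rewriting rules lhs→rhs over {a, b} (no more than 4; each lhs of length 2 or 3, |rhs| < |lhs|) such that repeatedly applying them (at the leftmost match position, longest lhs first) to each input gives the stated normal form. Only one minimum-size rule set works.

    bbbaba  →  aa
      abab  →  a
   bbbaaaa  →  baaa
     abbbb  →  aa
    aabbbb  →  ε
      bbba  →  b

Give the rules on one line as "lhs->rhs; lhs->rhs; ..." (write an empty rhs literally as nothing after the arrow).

  | bbbaba => ababa => bba => aa
  | abab => bb => a
  | bbbaaaa => abaaaa => baaa
  | abbbb => babb => bba => aa

ab->; aba->b; abb->ba; bb->a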